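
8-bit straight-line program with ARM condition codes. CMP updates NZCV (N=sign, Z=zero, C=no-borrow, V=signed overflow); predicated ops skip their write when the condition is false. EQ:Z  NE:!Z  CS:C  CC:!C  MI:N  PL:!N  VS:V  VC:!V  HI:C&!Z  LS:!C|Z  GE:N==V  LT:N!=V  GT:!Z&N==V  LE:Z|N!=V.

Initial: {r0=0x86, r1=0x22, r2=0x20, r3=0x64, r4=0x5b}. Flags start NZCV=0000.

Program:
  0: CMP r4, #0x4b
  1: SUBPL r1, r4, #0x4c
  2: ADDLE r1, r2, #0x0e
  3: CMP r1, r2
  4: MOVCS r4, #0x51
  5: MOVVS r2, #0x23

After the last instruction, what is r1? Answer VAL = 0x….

0: ✓ CMP  NZCV=0010
1: ✓ SUBPL  r1←0x0f
2: · ADDLE
3: ✓ CMP  NZCV=1000
4: · MOVCS
5: · MOVVS

VAL = 0x0f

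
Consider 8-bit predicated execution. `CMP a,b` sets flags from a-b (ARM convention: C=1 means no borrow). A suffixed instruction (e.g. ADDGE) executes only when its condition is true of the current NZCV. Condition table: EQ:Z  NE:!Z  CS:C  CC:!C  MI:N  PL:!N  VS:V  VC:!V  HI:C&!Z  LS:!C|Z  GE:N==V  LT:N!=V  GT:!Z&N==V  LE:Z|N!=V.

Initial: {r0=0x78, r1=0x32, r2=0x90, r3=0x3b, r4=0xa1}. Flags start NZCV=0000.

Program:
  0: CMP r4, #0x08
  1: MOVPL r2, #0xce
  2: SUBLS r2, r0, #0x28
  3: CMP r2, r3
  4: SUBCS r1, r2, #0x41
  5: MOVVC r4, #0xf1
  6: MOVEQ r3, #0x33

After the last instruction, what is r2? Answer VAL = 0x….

[0] flags=1010 → (cmp)
[1] flags=1010 PL?F → skip
[2] flags=1010 LS?F → skip
[3] flags=0011 → (cmp)
[4] flags=0011 CS?T → r1=0x4f
[5] flags=0011 VC?F → skip
[6] flags=0011 EQ?F → skip

VAL = 0x90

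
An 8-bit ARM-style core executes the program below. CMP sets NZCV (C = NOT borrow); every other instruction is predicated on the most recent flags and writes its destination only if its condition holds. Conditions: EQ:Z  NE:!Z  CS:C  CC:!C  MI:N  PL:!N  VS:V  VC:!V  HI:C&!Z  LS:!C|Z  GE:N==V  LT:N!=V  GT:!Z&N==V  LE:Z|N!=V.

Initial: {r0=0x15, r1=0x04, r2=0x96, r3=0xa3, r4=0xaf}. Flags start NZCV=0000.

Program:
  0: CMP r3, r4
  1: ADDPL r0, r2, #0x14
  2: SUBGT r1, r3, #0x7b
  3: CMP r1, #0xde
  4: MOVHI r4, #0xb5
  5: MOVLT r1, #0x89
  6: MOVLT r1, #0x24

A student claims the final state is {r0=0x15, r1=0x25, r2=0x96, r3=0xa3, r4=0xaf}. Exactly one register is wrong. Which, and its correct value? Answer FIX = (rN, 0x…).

0: ✓ CMP  NZCV=1000
1: · ADDPL
2: · SUBGT
3: ✓ CMP  NZCV=0000
4: · MOVHI
5: · MOVLT
6: · MOVLT

FIX = (r1, 0x04)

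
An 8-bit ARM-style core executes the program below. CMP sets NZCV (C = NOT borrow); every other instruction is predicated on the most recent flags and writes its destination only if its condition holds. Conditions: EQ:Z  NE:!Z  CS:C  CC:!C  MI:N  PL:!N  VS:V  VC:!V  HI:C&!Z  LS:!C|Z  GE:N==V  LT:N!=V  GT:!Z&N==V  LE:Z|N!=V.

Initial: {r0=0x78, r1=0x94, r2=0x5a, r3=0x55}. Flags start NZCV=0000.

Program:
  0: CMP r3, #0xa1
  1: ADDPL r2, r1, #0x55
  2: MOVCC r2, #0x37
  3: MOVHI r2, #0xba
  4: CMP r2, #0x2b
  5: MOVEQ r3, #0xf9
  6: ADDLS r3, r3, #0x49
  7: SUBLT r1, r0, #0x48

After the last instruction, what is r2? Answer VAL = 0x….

[0] flags=1001 → (cmp)
[1] flags=1001 PL?F → skip
[2] flags=1001 CC?T → r2=0x37
[3] flags=1001 HI?F → skip
[4] flags=0010 → (cmp)
[5] flags=0010 EQ?F → skip
[6] flags=0010 LS?F → skip
[7] flags=0010 LT?F → skip

VAL = 0x37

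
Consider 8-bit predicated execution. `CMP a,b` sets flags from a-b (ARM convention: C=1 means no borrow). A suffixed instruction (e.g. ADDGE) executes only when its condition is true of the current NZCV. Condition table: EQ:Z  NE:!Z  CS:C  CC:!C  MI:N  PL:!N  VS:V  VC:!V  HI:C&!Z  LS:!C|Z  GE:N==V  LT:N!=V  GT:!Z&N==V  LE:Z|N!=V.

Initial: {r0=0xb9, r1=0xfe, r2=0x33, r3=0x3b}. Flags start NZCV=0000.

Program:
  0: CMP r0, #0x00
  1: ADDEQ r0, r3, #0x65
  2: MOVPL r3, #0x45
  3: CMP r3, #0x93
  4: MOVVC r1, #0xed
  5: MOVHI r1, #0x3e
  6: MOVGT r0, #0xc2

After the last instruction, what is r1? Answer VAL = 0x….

[0] flags=1010 → (cmp)
[1] flags=1010 EQ?F → skip
[2] flags=1010 PL?F → skip
[3] flags=1001 → (cmp)
[4] flags=1001 VC?F → skip
[5] flags=1001 HI?F → skip
[6] flags=1001 GT?T → r0=0xc2

VAL = 0xfe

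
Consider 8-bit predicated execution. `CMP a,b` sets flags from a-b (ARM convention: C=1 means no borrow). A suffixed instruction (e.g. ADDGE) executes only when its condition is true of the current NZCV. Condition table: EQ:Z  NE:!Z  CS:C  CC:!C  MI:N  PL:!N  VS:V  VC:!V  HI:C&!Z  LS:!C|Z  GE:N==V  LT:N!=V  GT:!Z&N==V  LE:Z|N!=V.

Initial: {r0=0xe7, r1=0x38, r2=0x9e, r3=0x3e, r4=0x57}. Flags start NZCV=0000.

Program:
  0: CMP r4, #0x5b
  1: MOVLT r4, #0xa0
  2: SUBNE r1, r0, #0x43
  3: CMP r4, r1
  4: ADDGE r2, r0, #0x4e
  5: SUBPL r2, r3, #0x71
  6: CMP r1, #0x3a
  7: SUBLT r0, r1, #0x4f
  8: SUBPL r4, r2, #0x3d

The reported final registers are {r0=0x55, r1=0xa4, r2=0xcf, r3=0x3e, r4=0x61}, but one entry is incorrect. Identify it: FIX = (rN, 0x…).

FIX = (r2, 0x9e)

0: ✓ CMP  NZCV=1000
1: ✓ MOVLT  r4←0xa0
2: ✓ SUBNE  r1←0xa4
3: ✓ CMP  NZCV=1000
4: · ADDGE
5: · SUBPL
6: ✓ CMP  NZCV=0011
7: ✓ SUBLT  r0←0x55
8: ✓ SUBPL  r4←0x61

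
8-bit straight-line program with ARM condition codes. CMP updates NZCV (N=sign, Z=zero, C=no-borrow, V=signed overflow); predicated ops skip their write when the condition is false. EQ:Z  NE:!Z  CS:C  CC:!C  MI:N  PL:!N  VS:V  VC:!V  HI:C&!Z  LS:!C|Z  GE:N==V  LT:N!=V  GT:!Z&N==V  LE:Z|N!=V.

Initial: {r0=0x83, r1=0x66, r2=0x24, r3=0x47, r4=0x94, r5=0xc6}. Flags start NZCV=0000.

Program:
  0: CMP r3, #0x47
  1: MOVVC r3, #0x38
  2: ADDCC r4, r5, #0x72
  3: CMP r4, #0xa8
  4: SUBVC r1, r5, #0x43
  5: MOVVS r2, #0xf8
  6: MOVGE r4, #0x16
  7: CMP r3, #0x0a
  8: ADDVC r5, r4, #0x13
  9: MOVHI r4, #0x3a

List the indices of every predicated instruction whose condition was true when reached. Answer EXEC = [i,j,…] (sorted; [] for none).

0: ✓ CMP  NZCV=0110
1: ✓ MOVVC  r3←0x38
2: · ADDCC
3: ✓ CMP  NZCV=1000
4: ✓ SUBVC  r1←0x83
5: · MOVVS
6: · MOVGE
7: ✓ CMP  NZCV=0010
8: ✓ ADDVC  r5←0xa7
9: ✓ MOVHI  r4←0x3a

EXEC = [1,4,8,9]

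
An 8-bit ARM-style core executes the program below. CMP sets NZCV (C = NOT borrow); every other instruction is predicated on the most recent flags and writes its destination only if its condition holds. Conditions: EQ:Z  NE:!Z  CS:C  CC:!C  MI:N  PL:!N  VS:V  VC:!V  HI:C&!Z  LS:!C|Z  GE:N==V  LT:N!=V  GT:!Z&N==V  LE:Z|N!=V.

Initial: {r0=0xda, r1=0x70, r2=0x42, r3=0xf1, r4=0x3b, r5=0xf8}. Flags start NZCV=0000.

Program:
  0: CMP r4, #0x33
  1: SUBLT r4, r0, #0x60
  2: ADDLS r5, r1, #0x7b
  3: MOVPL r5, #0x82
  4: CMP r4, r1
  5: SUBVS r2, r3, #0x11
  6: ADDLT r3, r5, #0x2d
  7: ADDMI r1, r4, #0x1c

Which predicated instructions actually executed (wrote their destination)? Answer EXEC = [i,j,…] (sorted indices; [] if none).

[0] flags=0010 → (cmp)
[1] flags=0010 LT?F → skip
[2] flags=0010 LS?F → skip
[3] flags=0010 PL?T → r5=0x82
[4] flags=1000 → (cmp)
[5] flags=1000 VS?F → skip
[6] flags=1000 LT?T → r3=0xaf
[7] flags=1000 MI?T → r1=0x57

EXEC = [3,6,7]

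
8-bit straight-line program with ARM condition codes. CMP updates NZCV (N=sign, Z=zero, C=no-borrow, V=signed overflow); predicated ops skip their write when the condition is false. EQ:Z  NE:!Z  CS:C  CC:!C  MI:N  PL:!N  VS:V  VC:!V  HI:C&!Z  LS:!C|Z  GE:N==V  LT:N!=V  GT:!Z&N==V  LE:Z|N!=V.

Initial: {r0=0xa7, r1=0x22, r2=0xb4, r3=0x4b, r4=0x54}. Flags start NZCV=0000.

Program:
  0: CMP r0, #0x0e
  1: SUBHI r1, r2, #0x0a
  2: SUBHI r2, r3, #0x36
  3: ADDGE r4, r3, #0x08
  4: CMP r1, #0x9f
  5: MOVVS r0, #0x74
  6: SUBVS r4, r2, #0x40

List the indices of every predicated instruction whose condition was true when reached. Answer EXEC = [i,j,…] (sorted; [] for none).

EXEC = [1,2]

0: ✓ CMP  NZCV=1010
1: ✓ SUBHI  r1←0xaa
2: ✓ SUBHI  r2←0x15
3: · ADDGE
4: ✓ CMP  NZCV=0010
5: · MOVVS
6: · SUBVS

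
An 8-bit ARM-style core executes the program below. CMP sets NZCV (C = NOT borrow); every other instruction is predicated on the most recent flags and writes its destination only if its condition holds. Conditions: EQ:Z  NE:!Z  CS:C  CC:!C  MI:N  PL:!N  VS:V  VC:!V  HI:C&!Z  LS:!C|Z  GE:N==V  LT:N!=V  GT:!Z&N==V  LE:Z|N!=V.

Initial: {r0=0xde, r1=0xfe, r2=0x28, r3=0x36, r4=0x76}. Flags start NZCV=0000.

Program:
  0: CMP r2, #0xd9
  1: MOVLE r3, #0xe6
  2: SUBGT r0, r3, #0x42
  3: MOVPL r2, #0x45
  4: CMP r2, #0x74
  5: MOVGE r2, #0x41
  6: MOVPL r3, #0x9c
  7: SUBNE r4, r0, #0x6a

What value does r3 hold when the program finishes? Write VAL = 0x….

[0] flags=0000 → (cmp)
[1] flags=0000 LE?F → skip
[2] flags=0000 GT?T → r0=0xf4
[3] flags=0000 PL?T → r2=0x45
[4] flags=1000 → (cmp)
[5] flags=1000 GE?F → skip
[6] flags=1000 PL?F → skip
[7] flags=1000 NE?T → r4=0x8a

VAL = 0x36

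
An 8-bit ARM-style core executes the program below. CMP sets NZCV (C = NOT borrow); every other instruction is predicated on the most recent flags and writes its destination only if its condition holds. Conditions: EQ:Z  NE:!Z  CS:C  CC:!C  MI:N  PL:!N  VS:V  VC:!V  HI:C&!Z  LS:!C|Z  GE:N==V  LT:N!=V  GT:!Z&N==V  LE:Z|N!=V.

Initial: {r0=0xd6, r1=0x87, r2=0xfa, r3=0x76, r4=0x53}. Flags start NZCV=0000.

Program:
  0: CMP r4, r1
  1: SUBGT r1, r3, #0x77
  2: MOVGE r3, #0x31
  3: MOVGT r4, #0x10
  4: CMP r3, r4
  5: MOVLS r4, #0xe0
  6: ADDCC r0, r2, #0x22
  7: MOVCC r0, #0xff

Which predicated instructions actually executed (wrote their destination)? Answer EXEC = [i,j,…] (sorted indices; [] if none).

EXEC = [1,2,3]

0: ✓ CMP  NZCV=1001
1: ✓ SUBGT  r1←0xff
2: ✓ MOVGE  r3←0x31
3: ✓ MOVGT  r4←0x10
4: ✓ CMP  NZCV=0010
5: · MOVLS
6: · ADDCC
7: · MOVCC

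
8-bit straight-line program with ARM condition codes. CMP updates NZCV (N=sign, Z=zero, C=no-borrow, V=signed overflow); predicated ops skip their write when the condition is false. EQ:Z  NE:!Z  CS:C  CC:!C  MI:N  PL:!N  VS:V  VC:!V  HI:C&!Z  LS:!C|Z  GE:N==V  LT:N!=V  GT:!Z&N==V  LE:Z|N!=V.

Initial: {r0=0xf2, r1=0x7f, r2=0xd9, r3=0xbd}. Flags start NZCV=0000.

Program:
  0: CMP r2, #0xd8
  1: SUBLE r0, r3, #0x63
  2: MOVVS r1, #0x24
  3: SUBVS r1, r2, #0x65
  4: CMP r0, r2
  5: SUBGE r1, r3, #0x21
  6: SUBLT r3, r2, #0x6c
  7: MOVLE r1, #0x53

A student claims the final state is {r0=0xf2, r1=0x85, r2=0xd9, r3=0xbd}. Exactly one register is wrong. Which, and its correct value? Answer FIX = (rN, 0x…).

0: ✓ CMP  NZCV=0010
1: · SUBLE
2: · MOVVS
3: · SUBVS
4: ✓ CMP  NZCV=0010
5: ✓ SUBGE  r1←0x9c
6: · SUBLT
7: · MOVLE

FIX = (r1, 0x9c)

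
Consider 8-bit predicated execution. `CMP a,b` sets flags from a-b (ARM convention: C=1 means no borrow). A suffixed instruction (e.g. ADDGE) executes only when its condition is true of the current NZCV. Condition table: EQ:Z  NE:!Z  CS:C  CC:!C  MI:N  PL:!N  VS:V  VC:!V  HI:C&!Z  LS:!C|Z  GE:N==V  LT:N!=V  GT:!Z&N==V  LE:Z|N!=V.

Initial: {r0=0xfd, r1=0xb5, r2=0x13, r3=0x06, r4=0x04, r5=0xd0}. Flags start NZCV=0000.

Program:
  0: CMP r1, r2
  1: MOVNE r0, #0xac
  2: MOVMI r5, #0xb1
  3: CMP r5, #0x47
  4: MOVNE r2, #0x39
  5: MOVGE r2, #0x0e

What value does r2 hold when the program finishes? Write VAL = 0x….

VAL = 0x39

0: ✓ CMP  NZCV=1010
1: ✓ MOVNE  r0←0xac
2: ✓ MOVMI  r5←0xb1
3: ✓ CMP  NZCV=0011
4: ✓ MOVNE  r2←0x39
5: · MOVGE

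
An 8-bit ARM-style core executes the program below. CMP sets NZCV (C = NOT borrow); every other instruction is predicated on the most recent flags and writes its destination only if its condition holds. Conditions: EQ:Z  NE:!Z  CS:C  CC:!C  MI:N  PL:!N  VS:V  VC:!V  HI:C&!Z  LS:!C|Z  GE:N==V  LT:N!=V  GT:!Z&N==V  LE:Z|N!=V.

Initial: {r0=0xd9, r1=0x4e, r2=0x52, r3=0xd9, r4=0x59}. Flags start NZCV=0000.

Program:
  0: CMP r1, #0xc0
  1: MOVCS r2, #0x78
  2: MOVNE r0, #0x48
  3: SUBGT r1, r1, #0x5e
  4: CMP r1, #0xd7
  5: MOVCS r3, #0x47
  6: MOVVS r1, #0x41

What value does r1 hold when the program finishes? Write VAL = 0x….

VAL = 0xf0

[0] flags=1001 → (cmp)
[1] flags=1001 CS?F → skip
[2] flags=1001 NE?T → r0=0x48
[3] flags=1001 GT?T → r1=0xf0
[4] flags=0010 → (cmp)
[5] flags=0010 CS?T → r3=0x47
[6] flags=0010 VS?F → skip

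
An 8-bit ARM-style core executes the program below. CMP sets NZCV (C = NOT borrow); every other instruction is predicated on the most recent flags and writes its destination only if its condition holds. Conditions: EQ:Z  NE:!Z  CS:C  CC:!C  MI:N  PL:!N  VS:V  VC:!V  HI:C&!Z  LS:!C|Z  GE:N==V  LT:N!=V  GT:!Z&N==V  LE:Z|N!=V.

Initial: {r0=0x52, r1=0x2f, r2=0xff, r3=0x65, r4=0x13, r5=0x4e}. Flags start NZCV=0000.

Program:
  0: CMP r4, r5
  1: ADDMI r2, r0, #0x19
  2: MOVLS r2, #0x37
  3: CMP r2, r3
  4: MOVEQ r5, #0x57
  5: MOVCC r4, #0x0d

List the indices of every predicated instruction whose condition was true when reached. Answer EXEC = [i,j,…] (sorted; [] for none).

[0] flags=1000 → (cmp)
[1] flags=1000 MI?T → r2=0x6b
[2] flags=1000 LS?T → r2=0x37
[3] flags=1000 → (cmp)
[4] flags=1000 EQ?F → skip
[5] flags=1000 CC?T → r4=0x0d

EXEC = [1,2,5]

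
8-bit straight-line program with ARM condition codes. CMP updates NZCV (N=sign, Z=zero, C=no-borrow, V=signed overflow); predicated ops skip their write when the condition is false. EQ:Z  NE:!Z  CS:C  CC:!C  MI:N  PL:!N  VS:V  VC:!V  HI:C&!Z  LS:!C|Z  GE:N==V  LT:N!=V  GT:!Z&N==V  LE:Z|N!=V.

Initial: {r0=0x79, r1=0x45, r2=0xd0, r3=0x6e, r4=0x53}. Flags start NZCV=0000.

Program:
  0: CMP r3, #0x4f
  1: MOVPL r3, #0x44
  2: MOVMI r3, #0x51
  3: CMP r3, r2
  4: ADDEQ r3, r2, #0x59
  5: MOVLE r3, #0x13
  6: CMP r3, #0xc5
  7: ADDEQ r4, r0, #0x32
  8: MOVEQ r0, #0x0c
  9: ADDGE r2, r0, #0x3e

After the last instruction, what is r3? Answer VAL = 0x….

VAL = 0x44

[0] flags=0010 → (cmp)
[1] flags=0010 PL?T → r3=0x44
[2] flags=0010 MI?F → skip
[3] flags=0000 → (cmp)
[4] flags=0000 EQ?F → skip
[5] flags=0000 LE?F → skip
[6] flags=0000 → (cmp)
[7] flags=0000 EQ?F → skip
[8] flags=0000 EQ?F → skip
[9] flags=0000 GE?T → r2=0xb7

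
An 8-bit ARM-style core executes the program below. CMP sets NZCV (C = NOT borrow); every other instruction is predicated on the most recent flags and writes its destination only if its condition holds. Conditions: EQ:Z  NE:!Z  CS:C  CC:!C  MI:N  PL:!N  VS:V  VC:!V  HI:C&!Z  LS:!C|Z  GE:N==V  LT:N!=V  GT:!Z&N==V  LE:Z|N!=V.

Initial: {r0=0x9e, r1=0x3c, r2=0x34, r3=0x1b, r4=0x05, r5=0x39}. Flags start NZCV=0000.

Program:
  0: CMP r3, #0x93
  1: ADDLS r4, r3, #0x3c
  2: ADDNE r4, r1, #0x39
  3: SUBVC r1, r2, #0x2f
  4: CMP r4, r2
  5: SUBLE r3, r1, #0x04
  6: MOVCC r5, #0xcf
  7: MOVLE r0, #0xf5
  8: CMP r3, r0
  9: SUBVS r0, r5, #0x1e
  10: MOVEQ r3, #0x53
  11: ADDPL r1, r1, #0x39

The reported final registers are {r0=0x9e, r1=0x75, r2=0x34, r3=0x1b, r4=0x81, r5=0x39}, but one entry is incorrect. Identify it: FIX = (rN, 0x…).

FIX = (r4, 0x75)

0: ✓ CMP  NZCV=1001
1: ✓ ADDLS  r4←0x57
2: ✓ ADDNE  r4←0x75
3: · SUBVC
4: ✓ CMP  NZCV=0010
5: · SUBLE
6: · MOVCC
7: · MOVLE
8: ✓ CMP  NZCV=0000
9: · SUBVS
10: · MOVEQ
11: ✓ ADDPL  r1←0x75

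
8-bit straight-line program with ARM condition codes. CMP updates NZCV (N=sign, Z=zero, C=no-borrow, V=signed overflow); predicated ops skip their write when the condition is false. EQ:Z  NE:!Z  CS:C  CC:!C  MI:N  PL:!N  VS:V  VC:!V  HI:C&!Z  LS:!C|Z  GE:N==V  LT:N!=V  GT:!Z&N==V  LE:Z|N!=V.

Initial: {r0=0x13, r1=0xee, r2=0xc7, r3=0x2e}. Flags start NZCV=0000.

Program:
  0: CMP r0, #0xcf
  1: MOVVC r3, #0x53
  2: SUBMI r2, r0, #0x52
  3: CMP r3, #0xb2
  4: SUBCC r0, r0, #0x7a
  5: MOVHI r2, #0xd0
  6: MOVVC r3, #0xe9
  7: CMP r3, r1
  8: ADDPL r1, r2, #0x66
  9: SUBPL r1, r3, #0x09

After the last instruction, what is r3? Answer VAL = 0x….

VAL = 0x53

0: ✓ CMP  NZCV=0000
1: ✓ MOVVC  r3←0x53
2: · SUBMI
3: ✓ CMP  NZCV=1001
4: ✓ SUBCC  r0←0x99
5: · MOVHI
6: · MOVVC
7: ✓ CMP  NZCV=0000
8: ✓ ADDPL  r1←0x2d
9: ✓ SUBPL  r1←0x4a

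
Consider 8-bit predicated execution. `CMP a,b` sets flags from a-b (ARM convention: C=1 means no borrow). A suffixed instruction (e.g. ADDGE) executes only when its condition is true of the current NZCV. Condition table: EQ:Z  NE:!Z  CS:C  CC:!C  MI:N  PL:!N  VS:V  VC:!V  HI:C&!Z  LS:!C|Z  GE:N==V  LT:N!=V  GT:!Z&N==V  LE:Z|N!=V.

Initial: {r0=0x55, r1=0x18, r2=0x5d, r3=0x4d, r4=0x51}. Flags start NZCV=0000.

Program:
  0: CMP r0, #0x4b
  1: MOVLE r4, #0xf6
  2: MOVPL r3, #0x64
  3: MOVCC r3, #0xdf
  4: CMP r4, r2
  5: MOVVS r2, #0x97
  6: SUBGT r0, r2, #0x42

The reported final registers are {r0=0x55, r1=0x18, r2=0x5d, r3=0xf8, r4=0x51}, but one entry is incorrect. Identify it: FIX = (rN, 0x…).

FIX = (r3, 0x64)

[0] flags=0010 → (cmp)
[1] flags=0010 LE?F → skip
[2] flags=0010 PL?T → r3=0x64
[3] flags=0010 CC?F → skip
[4] flags=1000 → (cmp)
[5] flags=1000 VS?F → skip
[6] flags=1000 GT?F → skip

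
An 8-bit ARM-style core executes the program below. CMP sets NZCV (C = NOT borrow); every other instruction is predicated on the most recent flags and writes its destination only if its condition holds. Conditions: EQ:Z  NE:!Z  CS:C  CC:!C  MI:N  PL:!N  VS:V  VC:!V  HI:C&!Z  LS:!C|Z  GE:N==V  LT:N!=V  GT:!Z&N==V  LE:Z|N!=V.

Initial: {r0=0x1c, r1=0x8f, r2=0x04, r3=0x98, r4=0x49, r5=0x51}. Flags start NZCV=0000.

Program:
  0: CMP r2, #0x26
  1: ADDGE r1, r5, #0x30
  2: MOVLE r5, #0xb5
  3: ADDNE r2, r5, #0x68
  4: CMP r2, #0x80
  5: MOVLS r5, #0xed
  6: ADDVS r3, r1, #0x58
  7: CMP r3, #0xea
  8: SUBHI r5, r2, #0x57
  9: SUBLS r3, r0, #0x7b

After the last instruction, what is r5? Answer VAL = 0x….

VAL = 0xed

[0] flags=1000 → (cmp)
[1] flags=1000 GE?F → skip
[2] flags=1000 LE?T → r5=0xb5
[3] flags=1000 NE?T → r2=0x1d
[4] flags=1001 → (cmp)
[5] flags=1001 LS?T → r5=0xed
[6] flags=1001 VS?T → r3=0xe7
[7] flags=1000 → (cmp)
[8] flags=1000 HI?F → skip
[9] flags=1000 LS?T → r3=0xa1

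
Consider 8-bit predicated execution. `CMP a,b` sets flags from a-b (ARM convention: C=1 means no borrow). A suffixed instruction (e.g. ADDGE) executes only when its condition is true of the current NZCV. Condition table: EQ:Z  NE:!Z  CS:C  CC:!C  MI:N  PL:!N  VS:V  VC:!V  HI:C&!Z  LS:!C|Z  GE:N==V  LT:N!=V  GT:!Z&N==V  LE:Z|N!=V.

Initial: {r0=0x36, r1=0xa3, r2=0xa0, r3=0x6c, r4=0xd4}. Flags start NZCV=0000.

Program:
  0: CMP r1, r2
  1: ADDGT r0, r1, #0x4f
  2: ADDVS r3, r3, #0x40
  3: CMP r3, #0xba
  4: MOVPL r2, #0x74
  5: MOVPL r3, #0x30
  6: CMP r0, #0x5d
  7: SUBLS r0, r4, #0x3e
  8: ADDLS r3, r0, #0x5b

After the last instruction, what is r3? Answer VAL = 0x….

0: ✓ CMP  NZCV=0010
1: ✓ ADDGT  r0←0xf2
2: · ADDVS
3: ✓ CMP  NZCV=1001
4: · MOVPL
5: · MOVPL
6: ✓ CMP  NZCV=1010
7: · SUBLS
8: · ADDLS

VAL = 0x6c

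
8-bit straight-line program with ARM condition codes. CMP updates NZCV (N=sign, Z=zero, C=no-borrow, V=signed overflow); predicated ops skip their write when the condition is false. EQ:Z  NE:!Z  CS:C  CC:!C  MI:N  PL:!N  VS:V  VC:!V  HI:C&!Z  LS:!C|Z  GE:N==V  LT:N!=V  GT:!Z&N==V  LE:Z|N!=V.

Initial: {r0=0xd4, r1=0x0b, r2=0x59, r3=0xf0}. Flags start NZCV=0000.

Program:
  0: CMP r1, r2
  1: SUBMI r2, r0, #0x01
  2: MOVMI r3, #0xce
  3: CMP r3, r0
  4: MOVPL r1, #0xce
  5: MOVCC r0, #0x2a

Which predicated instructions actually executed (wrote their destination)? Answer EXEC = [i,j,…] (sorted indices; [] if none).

EXEC = [1,2,5]

[0] flags=1000 → (cmp)
[1] flags=1000 MI?T → r2=0xd3
[2] flags=1000 MI?T → r3=0xce
[3] flags=1000 → (cmp)
[4] flags=1000 PL?F → skip
[5] flags=1000 CC?T → r0=0x2a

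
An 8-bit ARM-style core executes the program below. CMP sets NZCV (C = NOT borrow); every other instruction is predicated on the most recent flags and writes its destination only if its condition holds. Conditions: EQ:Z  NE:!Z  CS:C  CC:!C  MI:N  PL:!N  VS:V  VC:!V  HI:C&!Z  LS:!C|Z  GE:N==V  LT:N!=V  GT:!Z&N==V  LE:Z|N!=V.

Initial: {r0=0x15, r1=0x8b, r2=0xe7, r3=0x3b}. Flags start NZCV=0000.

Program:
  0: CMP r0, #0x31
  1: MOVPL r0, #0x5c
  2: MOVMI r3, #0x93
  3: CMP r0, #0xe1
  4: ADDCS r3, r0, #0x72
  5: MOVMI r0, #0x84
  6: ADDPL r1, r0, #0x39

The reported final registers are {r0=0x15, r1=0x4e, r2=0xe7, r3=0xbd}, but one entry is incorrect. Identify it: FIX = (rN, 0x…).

FIX = (r3, 0x93)

0: ✓ CMP  NZCV=1000
1: · MOVPL
2: ✓ MOVMI  r3←0x93
3: ✓ CMP  NZCV=0000
4: · ADDCS
5: · MOVMI
6: ✓ ADDPL  r1←0x4e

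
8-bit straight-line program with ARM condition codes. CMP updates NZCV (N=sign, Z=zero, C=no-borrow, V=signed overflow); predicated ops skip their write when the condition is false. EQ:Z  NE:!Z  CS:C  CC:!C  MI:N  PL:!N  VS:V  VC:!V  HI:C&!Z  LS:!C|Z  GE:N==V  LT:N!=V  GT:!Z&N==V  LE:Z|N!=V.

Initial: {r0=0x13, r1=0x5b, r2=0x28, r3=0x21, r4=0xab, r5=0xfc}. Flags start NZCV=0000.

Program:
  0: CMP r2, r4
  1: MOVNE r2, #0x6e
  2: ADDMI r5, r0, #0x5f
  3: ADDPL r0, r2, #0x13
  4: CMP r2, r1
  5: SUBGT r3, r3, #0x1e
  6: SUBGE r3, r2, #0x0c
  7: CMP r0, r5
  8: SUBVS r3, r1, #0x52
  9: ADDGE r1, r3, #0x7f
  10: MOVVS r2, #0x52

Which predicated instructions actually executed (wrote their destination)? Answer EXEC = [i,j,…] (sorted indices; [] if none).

EXEC = [1,3,5,6]

0: ✓ CMP  NZCV=0000
1: ✓ MOVNE  r2←0x6e
2: · ADDMI
3: ✓ ADDPL  r0←0x81
4: ✓ CMP  NZCV=0010
5: ✓ SUBGT  r3←0x03
6: ✓ SUBGE  r3←0x62
7: ✓ CMP  NZCV=1000
8: · SUBVS
9: · ADDGE
10: · MOVVS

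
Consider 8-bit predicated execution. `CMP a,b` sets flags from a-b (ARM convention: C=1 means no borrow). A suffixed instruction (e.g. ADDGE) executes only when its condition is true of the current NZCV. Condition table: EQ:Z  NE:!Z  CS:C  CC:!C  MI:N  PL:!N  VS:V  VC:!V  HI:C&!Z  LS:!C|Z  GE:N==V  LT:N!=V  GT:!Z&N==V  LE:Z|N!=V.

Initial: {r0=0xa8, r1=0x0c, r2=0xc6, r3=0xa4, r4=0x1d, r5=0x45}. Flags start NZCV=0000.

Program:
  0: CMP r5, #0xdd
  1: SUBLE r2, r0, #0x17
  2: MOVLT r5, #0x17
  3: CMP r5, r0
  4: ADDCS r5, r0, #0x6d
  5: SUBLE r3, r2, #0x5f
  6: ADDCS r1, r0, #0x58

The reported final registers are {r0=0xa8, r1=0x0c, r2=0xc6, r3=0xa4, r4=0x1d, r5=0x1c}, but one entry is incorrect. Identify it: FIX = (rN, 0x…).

FIX = (r5, 0x45)

[0] flags=0000 → (cmp)
[1] flags=0000 LE?F → skip
[2] flags=0000 LT?F → skip
[3] flags=1001 → (cmp)
[4] flags=1001 CS?F → skip
[5] flags=1001 LE?F → skip
[6] flags=1001 CS?F → skip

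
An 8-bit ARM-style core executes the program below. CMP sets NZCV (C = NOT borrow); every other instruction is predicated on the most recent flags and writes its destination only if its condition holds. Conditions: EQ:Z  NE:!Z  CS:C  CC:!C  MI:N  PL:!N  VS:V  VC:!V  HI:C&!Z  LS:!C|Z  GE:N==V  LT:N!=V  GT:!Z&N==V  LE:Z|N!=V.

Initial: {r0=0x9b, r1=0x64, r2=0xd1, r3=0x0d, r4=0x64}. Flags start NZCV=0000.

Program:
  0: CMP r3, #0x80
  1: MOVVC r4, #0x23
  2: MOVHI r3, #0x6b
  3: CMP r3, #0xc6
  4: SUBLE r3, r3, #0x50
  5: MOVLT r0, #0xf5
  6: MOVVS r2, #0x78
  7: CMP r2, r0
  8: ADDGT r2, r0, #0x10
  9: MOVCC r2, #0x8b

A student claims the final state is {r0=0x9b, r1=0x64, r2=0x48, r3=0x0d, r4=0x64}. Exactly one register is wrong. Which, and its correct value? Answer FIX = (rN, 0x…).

FIX = (r2, 0xab)

0: ✓ CMP  NZCV=1001
1: · MOVVC
2: · MOVHI
3: ✓ CMP  NZCV=0000
4: · SUBLE
5: · MOVLT
6: · MOVVS
7: ✓ CMP  NZCV=0010
8: ✓ ADDGT  r2←0xab
9: · MOVCC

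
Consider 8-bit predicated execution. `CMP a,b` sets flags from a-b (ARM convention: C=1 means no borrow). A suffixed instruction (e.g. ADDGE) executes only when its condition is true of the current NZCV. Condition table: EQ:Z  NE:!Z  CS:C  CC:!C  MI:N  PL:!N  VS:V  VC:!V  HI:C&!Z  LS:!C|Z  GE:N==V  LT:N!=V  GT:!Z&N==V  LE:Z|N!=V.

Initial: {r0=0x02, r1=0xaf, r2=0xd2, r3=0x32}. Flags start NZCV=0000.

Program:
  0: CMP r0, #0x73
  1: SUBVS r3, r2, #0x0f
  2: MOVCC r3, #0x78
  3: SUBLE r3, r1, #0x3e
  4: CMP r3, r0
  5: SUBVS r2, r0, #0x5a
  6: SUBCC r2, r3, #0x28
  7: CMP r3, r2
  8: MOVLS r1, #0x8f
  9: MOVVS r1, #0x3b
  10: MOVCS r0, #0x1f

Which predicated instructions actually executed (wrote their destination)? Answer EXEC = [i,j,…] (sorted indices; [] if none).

[0] flags=1000 → (cmp)
[1] flags=1000 VS?F → skip
[2] flags=1000 CC?T → r3=0x78
[3] flags=1000 LE?T → r3=0x71
[4] flags=0010 → (cmp)
[5] flags=0010 VS?F → skip
[6] flags=0010 CC?F → skip
[7] flags=1001 → (cmp)
[8] flags=1001 LS?T → r1=0x8f
[9] flags=1001 VS?T → r1=0x3b
[10] flags=1001 CS?F → skip

EXEC = [2,3,8,9]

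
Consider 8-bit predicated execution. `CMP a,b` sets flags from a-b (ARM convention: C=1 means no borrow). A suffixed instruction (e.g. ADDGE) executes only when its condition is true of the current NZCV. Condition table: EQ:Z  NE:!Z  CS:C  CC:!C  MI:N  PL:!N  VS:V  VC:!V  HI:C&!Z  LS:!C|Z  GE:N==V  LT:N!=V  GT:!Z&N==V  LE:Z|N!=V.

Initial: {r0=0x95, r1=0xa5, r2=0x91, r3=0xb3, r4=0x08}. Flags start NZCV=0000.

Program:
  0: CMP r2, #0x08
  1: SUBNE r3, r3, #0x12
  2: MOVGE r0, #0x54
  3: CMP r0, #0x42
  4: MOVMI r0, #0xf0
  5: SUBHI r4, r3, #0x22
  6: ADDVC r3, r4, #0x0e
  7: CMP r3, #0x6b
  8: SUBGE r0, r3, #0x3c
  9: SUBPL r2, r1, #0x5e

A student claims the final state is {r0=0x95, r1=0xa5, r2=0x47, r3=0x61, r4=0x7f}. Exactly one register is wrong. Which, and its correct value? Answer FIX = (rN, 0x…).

[0] flags=1010 → (cmp)
[1] flags=1010 NE?T → r3=0xa1
[2] flags=1010 GE?F → skip
[3] flags=0011 → (cmp)
[4] flags=0011 MI?F → skip
[5] flags=0011 HI?T → r4=0x7f
[6] flags=0011 VC?F → skip
[7] flags=0011 → (cmp)
[8] flags=0011 GE?F → skip
[9] flags=0011 PL?T → r2=0x47

FIX = (r3, 0xa1)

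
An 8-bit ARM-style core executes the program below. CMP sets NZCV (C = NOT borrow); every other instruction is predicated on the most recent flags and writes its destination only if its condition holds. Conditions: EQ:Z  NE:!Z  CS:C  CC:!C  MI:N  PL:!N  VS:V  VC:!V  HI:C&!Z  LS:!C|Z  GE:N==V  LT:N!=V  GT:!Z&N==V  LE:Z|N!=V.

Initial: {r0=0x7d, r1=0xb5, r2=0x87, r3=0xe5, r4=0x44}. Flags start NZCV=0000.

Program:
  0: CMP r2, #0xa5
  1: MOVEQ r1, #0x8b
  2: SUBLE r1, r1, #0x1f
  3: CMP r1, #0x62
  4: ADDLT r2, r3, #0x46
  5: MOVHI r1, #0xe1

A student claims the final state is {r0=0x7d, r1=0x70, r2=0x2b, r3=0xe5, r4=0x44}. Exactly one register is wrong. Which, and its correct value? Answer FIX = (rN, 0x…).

[0] flags=1000 → (cmp)
[1] flags=1000 EQ?F → skip
[2] flags=1000 LE?T → r1=0x96
[3] flags=0011 → (cmp)
[4] flags=0011 LT?T → r2=0x2b
[5] flags=0011 HI?T → r1=0xe1

FIX = (r1, 0xe1)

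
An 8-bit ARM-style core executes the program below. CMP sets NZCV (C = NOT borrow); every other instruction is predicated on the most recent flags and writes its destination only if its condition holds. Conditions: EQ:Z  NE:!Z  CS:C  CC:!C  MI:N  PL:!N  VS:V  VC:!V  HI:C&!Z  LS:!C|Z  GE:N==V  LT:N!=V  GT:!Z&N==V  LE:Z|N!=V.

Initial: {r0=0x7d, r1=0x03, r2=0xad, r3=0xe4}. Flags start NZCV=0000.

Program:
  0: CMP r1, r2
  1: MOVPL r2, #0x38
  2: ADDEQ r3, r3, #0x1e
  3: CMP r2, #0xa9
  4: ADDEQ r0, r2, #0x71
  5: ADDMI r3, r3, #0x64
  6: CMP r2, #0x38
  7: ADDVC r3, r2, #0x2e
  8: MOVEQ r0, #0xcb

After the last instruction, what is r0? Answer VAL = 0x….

VAL = 0xcb

[0] flags=0000 → (cmp)
[1] flags=0000 PL?T → r2=0x38
[2] flags=0000 EQ?F → skip
[3] flags=1001 → (cmp)
[4] flags=1001 EQ?F → skip
[5] flags=1001 MI?T → r3=0x48
[6] flags=0110 → (cmp)
[7] flags=0110 VC?T → r3=0x66
[8] flags=0110 EQ?T → r0=0xcb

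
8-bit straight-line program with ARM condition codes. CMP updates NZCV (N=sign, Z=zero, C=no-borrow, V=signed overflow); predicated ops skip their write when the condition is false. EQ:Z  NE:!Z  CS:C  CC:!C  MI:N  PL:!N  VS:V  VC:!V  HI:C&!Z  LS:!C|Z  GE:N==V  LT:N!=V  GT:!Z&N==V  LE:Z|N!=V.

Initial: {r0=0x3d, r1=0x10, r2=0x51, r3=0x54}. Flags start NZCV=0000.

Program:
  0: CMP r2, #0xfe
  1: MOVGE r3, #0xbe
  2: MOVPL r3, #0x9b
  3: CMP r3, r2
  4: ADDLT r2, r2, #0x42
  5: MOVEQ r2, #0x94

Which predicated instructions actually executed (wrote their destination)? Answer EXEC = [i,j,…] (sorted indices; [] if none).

0: ✓ CMP  NZCV=0000
1: ✓ MOVGE  r3←0xbe
2: ✓ MOVPL  r3←0x9b
3: ✓ CMP  NZCV=0011
4: ✓ ADDLT  r2←0x93
5: · MOVEQ

EXEC = [1,2,4]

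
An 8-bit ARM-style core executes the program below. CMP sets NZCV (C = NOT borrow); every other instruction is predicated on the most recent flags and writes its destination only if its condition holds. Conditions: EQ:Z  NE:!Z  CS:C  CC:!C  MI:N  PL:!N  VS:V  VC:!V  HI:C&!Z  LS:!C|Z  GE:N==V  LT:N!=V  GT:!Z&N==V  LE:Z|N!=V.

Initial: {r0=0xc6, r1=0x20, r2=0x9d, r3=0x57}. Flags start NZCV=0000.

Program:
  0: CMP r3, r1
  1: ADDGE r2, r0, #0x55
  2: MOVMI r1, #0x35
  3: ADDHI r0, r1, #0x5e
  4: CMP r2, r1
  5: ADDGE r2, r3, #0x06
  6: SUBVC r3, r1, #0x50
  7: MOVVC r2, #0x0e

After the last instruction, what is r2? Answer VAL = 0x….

VAL = 0x0e

0: ✓ CMP  NZCV=0010
1: ✓ ADDGE  r2←0x1b
2: · MOVMI
3: ✓ ADDHI  r0←0x7e
4: ✓ CMP  NZCV=1000
5: · ADDGE
6: ✓ SUBVC  r3←0xd0
7: ✓ MOVVC  r2←0x0e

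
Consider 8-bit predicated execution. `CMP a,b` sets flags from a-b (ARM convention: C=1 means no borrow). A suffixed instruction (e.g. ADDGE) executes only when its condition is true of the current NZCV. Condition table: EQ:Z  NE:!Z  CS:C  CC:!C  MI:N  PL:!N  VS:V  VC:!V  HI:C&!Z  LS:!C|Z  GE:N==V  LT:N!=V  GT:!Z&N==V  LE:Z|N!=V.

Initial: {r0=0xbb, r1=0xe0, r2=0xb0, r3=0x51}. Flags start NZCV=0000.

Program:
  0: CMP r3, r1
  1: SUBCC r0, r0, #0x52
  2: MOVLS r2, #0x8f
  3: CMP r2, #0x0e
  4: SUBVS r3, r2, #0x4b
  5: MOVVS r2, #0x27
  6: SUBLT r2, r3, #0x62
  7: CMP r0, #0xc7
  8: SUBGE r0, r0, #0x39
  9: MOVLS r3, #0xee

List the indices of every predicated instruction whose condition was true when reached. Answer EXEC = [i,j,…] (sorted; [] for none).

[0] flags=0000 → (cmp)
[1] flags=0000 CC?T → r0=0x69
[2] flags=0000 LS?T → r2=0x8f
[3] flags=1010 → (cmp)
[4] flags=1010 VS?F → skip
[5] flags=1010 VS?F → skip
[6] flags=1010 LT?T → r2=0xef
[7] flags=1001 → (cmp)
[8] flags=1001 GE?T → r0=0x30
[9] flags=1001 LS?T → r3=0xee

EXEC = [1,2,6,8,9]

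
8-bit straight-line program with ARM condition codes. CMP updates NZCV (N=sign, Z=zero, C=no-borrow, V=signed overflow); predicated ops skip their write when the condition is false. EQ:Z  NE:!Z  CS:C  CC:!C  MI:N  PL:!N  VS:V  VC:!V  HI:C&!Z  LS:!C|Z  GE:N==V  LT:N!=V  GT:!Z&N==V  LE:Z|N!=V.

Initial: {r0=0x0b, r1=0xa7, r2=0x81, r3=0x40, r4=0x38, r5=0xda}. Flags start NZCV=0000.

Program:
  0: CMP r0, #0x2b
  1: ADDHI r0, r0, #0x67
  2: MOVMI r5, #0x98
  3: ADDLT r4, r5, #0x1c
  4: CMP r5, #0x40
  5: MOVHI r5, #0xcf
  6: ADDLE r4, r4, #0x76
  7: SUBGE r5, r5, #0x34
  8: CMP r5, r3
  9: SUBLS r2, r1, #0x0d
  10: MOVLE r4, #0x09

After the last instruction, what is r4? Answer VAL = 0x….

[0] flags=1000 → (cmp)
[1] flags=1000 HI?F → skip
[2] flags=1000 MI?T → r5=0x98
[3] flags=1000 LT?T → r4=0xb4
[4] flags=0011 → (cmp)
[5] flags=0011 HI?T → r5=0xcf
[6] flags=0011 LE?T → r4=0x2a
[7] flags=0011 GE?F → skip
[8] flags=1010 → (cmp)
[9] flags=1010 LS?F → skip
[10] flags=1010 LE?T → r4=0x09

VAL = 0x09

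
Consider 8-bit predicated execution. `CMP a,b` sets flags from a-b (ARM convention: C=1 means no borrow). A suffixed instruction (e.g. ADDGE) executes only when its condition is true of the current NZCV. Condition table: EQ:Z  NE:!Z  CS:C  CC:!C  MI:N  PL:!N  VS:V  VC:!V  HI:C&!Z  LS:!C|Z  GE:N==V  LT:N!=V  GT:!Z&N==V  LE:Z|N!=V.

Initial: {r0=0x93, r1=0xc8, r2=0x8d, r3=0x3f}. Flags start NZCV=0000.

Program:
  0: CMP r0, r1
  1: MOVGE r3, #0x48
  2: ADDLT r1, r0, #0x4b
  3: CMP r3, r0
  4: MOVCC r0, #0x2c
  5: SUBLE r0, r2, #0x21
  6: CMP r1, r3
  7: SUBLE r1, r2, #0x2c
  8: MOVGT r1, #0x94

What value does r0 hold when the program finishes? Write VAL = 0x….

[0] flags=1000 → (cmp)
[1] flags=1000 GE?F → skip
[2] flags=1000 LT?T → r1=0xde
[3] flags=1001 → (cmp)
[4] flags=1001 CC?T → r0=0x2c
[5] flags=1001 LE?F → skip
[6] flags=1010 → (cmp)
[7] flags=1010 LE?T → r1=0x61
[8] flags=1010 GT?F → skip

VAL = 0x2c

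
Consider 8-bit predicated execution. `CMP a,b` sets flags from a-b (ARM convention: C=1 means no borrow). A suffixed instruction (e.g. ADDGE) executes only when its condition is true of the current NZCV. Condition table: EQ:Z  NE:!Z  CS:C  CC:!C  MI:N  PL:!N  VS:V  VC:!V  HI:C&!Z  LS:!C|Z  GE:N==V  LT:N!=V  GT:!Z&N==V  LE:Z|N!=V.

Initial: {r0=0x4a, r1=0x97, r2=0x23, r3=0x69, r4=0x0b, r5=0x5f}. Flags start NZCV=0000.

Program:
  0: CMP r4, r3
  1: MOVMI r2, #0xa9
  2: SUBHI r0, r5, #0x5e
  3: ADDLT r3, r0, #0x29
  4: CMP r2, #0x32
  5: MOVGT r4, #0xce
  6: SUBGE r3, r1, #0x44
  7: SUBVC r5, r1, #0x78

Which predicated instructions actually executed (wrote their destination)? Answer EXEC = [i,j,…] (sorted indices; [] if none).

[0] flags=1000 → (cmp)
[1] flags=1000 MI?T → r2=0xa9
[2] flags=1000 HI?F → skip
[3] flags=1000 LT?T → r3=0x73
[4] flags=0011 → (cmp)
[5] flags=0011 GT?F → skip
[6] flags=0011 GE?F → skip
[7] flags=0011 VC?F → skip

EXEC = [1,3]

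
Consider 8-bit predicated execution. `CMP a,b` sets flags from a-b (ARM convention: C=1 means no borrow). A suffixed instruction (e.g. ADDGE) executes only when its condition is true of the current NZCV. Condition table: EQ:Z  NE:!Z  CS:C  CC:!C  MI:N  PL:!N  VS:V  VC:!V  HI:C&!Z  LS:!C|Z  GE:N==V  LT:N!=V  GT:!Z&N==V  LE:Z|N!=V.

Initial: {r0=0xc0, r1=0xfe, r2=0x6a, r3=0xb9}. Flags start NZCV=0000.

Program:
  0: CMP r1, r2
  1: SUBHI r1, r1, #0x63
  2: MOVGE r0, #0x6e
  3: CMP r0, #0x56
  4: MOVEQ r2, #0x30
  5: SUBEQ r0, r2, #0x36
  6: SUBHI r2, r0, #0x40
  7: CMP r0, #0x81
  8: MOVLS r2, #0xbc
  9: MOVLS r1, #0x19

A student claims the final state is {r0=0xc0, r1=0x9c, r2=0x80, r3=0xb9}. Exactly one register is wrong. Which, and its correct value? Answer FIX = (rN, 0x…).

FIX = (r1, 0x9b)

0: ✓ CMP  NZCV=1010
1: ✓ SUBHI  r1←0x9b
2: · MOVGE
3: ✓ CMP  NZCV=0011
4: · MOVEQ
5: · SUBEQ
6: ✓ SUBHI  r2←0x80
7: ✓ CMP  NZCV=0010
8: · MOVLS
9: · MOVLS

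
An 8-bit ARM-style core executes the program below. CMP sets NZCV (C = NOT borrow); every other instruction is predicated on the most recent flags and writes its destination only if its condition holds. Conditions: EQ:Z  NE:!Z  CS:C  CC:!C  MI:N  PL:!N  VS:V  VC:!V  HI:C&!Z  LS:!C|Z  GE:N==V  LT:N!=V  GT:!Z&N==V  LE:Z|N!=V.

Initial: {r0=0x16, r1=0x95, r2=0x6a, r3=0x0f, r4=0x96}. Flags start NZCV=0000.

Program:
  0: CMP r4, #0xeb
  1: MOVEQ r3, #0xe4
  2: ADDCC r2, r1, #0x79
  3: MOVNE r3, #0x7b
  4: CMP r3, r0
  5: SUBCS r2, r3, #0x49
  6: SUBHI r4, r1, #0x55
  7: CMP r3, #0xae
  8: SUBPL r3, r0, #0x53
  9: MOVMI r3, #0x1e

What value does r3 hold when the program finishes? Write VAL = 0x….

0: ✓ CMP  NZCV=1000
1: · MOVEQ
2: ✓ ADDCC  r2←0x0e
3: ✓ MOVNE  r3←0x7b
4: ✓ CMP  NZCV=0010
5: ✓ SUBCS  r2←0x32
6: ✓ SUBHI  r4←0x40
7: ✓ CMP  NZCV=1001
8: · SUBPL
9: ✓ MOVMI  r3←0x1e

VAL = 0x1e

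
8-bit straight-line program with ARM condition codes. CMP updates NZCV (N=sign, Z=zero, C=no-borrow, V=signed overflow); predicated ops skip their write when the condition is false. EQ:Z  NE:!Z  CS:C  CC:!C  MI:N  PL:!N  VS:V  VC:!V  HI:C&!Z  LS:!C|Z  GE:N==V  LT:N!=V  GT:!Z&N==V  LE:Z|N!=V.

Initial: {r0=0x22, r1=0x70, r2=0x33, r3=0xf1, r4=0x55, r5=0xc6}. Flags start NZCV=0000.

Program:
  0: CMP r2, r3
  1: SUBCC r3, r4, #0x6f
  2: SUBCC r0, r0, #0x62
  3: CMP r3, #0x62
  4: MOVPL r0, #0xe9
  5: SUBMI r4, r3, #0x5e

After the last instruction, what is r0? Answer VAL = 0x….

0: ✓ CMP  NZCV=0000
1: ✓ SUBCC  r3←0xe6
2: ✓ SUBCC  r0←0xc0
3: ✓ CMP  NZCV=1010
4: · MOVPL
5: ✓ SUBMI  r4←0x88

VAL = 0xc0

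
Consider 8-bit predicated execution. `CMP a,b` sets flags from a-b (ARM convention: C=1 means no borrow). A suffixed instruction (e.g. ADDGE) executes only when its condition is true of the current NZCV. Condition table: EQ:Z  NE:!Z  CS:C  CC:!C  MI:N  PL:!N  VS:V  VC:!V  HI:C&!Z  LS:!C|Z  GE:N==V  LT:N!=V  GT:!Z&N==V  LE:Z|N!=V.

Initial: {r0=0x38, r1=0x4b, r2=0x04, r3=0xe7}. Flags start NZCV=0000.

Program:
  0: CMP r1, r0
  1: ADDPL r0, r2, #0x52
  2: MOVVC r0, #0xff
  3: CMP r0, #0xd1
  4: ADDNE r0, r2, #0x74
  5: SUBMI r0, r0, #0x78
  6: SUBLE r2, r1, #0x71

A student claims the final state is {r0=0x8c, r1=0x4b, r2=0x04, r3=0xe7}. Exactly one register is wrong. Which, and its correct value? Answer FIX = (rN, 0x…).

[0] flags=0010 → (cmp)
[1] flags=0010 PL?T → r0=0x56
[2] flags=0010 VC?T → r0=0xff
[3] flags=0010 → (cmp)
[4] flags=0010 NE?T → r0=0x78
[5] flags=0010 MI?F → skip
[6] flags=0010 LE?F → skip

FIX = (r0, 0x78)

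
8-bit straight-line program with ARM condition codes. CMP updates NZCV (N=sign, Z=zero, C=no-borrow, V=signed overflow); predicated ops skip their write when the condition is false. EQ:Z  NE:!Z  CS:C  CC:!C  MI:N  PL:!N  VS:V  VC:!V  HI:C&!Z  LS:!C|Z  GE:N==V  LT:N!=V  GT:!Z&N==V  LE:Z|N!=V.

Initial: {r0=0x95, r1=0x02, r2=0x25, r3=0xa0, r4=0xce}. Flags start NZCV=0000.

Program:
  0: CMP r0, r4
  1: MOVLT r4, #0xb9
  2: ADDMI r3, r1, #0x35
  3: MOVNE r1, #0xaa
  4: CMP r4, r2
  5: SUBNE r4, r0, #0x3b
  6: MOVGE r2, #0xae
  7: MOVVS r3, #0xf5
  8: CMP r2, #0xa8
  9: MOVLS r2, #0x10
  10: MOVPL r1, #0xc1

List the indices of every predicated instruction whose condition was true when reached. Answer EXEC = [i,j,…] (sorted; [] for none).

EXEC = [1,2,3,5,9,10]

0: ✓ CMP  NZCV=1000
1: ✓ MOVLT  r4←0xb9
2: ✓ ADDMI  r3←0x37
3: ✓ MOVNE  r1←0xaa
4: ✓ CMP  NZCV=1010
5: ✓ SUBNE  r4←0x5a
6: · MOVGE
7: · MOVVS
8: ✓ CMP  NZCV=0000
9: ✓ MOVLS  r2←0x10
10: ✓ MOVPL  r1←0xc1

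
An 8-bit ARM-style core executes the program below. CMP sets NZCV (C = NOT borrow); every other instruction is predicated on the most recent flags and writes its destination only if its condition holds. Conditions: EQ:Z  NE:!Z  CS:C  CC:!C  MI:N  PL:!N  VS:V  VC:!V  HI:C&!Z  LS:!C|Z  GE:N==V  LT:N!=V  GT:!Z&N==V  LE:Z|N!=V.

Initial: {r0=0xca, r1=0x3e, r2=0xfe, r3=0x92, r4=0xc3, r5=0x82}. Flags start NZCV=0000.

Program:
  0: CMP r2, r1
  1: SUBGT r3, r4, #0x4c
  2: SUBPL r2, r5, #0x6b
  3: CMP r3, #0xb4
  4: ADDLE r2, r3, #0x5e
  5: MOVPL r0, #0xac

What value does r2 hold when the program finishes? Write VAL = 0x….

VAL = 0xf0

0: ✓ CMP  NZCV=1010
1: · SUBGT
2: · SUBPL
3: ✓ CMP  NZCV=1000
4: ✓ ADDLE  r2←0xf0
5: · MOVPL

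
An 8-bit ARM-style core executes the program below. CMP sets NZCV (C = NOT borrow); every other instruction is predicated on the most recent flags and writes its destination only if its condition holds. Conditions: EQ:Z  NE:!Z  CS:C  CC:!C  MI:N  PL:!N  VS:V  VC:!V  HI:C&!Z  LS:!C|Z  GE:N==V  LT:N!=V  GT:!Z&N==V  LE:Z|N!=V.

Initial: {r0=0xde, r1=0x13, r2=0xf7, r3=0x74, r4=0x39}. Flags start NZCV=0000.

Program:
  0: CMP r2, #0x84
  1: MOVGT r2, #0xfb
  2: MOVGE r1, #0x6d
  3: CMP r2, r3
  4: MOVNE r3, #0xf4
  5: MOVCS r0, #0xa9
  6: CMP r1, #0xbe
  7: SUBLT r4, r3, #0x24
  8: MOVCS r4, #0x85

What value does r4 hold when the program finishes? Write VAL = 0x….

VAL = 0x39

0: ✓ CMP  NZCV=0010
1: ✓ MOVGT  r2←0xfb
2: ✓ MOVGE  r1←0x6d
3: ✓ CMP  NZCV=1010
4: ✓ MOVNE  r3←0xf4
5: ✓ MOVCS  r0←0xa9
6: ✓ CMP  NZCV=1001
7: · SUBLT
8: · MOVCS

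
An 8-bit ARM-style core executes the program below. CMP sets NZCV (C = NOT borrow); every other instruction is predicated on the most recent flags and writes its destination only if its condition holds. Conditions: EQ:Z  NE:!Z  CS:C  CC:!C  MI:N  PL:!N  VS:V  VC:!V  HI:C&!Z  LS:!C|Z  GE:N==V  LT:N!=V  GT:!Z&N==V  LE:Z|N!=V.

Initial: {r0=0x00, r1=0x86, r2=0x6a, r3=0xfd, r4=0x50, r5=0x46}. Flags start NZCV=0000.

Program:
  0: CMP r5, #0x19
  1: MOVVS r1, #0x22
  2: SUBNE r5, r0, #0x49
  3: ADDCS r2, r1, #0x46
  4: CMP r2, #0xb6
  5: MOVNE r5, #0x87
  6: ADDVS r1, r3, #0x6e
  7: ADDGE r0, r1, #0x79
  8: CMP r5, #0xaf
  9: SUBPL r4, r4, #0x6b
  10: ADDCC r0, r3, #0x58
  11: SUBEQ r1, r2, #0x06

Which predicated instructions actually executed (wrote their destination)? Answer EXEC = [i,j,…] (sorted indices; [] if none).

[0] flags=0010 → (cmp)
[1] flags=0010 VS?F → skip
[2] flags=0010 NE?T → r5=0xb7
[3] flags=0010 CS?T → r2=0xcc
[4] flags=0010 → (cmp)
[5] flags=0010 NE?T → r5=0x87
[6] flags=0010 VS?F → skip
[7] flags=0010 GE?T → r0=0xff
[8] flags=1000 → (cmp)
[9] flags=1000 PL?F → skip
[10] flags=1000 CC?T → r0=0x55
[11] flags=1000 EQ?F → skip

EXEC = [2,3,5,7,10]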